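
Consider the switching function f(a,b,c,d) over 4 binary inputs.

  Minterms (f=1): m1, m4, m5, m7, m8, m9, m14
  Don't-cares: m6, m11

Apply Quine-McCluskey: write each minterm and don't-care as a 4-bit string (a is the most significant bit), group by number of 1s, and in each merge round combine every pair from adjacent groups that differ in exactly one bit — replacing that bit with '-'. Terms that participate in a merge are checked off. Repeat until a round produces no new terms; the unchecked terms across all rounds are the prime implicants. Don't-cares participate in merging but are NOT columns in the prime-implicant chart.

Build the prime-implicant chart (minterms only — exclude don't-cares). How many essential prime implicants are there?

3

size-2^0 implicants → 0001(✓)  0100(✓)  0101(✓)  0110(✓)  0111(✓)  1000(✓)  1001(✓)  1011(✓)  1110(✓)
size-2^1 implicants → -001  -110  0-01  01-0(✓)  01-1(✓)  010-(✓)  011-(✓)  10-1  100-
size-2^2 implicants → 01--
Unchecked terms (primes): -001, -110, 0-01, 01--, 10-1, 100-
Minterm coverage:
  m1 ⊆ -001,0-01
  m4 ⊆ 01-- [E]
  m5 ⊆ 0-01,01--
  m7 ⊆ 01-- [E]
  m8 ⊆ 100- [E]
  m9 ⊆ -001,10-1,100-
  m14 ⊆ -110 [E]
E = {-110, 01--, 100-}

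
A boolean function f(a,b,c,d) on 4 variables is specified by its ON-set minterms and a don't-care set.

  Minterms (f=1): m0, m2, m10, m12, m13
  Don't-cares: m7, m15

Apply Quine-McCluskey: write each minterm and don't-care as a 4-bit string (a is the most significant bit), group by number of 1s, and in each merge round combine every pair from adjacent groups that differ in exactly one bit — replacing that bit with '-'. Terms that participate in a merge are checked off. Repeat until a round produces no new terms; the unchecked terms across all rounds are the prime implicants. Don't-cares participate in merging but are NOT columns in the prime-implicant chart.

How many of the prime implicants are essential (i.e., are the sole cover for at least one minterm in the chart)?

size-2^0 implicants → 0000(✓)  0010(✓)  0111(✓)  1010(✓)  1100(✓)  1101(✓)  1111(✓)
size-2^1 implicants → -010  -111  00-0  11-1  110-
Unchecked terms (primes): -010, -111, 00-0, 11-1, 110-
Minterm coverage:
  m0 ⊆ 00-0 [E]
  m2 ⊆ -010,00-0
  m10 ⊆ -010 [E]
  m12 ⊆ 110- [E]
  m13 ⊆ 11-1,110-
E = {-010, 00-0, 110-}

3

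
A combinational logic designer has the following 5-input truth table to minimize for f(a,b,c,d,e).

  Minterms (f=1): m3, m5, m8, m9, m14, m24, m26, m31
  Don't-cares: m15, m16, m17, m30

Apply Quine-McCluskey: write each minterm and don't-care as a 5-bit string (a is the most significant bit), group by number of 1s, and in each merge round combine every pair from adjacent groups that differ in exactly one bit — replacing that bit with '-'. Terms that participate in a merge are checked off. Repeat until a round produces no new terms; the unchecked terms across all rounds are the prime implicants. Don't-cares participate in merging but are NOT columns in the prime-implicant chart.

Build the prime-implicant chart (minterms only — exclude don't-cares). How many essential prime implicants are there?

Round 0: 00011 00101 01000✓ 01001✓ 01110✓ 01111✓ 10000✓ 10001✓ 11000✓ 11010✓ 11110✓ 11111✓
Round 1: -1000 -1110✓ -1111✓ 0100- 0111-✓ 1-000 1000- 11-10 110-0 1111-✓
Round 2: -111-
PIs = {-1000, -111-, 00011, 00101, 0100-, 1-000, 1000-, 11-10, 110-0}
Coverage chart:
  m3: 00011 ←essential
  m5: 00101 ←essential
  m8: -1000,0100-
  m9: 0100- ←essential
  m14: -111- ←essential
  m24: -1000,1-000,110-0
  m26: 11-10,110-0
  m31: -111- ←essential
Essential: -111-, 00011, 00101, 0100-

4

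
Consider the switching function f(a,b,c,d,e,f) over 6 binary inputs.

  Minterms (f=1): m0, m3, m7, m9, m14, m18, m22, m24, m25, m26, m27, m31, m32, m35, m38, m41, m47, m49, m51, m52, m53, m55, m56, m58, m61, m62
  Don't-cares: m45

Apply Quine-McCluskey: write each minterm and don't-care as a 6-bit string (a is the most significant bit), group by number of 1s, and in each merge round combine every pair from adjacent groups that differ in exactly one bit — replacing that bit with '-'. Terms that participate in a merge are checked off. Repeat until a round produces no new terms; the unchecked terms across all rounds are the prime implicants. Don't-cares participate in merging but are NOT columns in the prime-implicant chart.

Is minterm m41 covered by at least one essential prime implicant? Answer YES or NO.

NO

size-2^0 implicants → 000000(✓)  000011(✓)  000111(✓)  001001(✓)  001110  010010(✓)  010110(✓)  011000(✓)  011001(✓)  011010(✓)  011011(✓)  011111(✓)  100000(✓)  100011(✓)  100110  101001(✓)  101101(✓)  101111(✓)  110001(✓)  110011(✓)  110100(✓)  110101(✓)  110111(✓)  111000(✓)  111010(✓)  111101(✓)  111110(✓)
size-2^1 implicants → -00000  -00011  -01001  -11000(✓)  -11010(✓)  0-1001  000-11  01-010  010-10  011-11  0110-0(✓)  0110-1(✓)  01100-(✓)  01101-(✓)  1-0011  1-1101  101-01  1011-1  11-101  110-01(✓)  110-11(✓)  1100-1(✓)  1101-1(✓)  11010-  111-10  1110-0(✓)
size-2^2 implicants → -110-0  0110--  110--1
Unchecked terms (primes): -00000, -00011, -01001, -110-0, 0-1001, 000-11, 001110, 01-010, 010-10, 011-11, 0110--, 1-0011, 1-1101, 100110, 101-01, 1011-1, 11-101, 110--1, 11010-, 111-10
Minterm coverage:
  m0 ⊆ -00000 [E]
  m3 ⊆ -00011,000-11
  m7 ⊆ 000-11 [E]
  m9 ⊆ -01001,0-1001
  m14 ⊆ 001110 [E]
  m18 ⊆ 01-010,010-10
  m22 ⊆ 010-10 [E]
  m24 ⊆ -110-0,0110--
  m25 ⊆ 0-1001,0110--
  m26 ⊆ -110-0,01-010,0110--
  m27 ⊆ 011-11,0110--
  m31 ⊆ 011-11 [E]
  m32 ⊆ -00000 [E]
  m35 ⊆ -00011,1-0011
  m38 ⊆ 100110 [E]
  m41 ⊆ -01001,101-01
  m47 ⊆ 1011-1 [E]
  m49 ⊆ 110--1 [E]
  m51 ⊆ 1-0011,110--1
  m52 ⊆ 11010- [E]
  m53 ⊆ 11-101,110--1,11010-
  m55 ⊆ 110--1 [E]
  m56 ⊆ -110-0 [E]
  m58 ⊆ -110-0,111-10
  m61 ⊆ 1-1101,11-101
  m62 ⊆ 111-10 [E]
E = {-00000, -110-0, 000-11, 001110, 010-10, 011-11, 100110, 1011-1, 110--1, 11010-, 111-10}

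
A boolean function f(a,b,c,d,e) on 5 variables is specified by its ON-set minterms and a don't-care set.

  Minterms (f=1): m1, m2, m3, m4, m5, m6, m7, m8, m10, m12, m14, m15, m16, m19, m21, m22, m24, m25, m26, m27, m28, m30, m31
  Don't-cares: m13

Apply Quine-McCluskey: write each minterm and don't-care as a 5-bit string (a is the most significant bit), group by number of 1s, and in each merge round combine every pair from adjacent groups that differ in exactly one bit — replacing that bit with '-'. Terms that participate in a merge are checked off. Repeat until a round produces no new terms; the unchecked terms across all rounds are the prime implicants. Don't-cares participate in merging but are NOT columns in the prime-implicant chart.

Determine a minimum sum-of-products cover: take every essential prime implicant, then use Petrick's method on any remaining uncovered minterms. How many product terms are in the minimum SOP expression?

10

[col 0] 00001*, 00010*, 00011*, 00100*, 00101*, 00110*, 00111*, 01000*, 01010*, 01100*, 01101*, 01110*, 01111*, 10000*, 10011*, 10101*, 10110*, 11000*, 11001*, 11010*, 11011*, 11100*, 11110*, 11111*
[col 1] -0011, -0101, -0110*, -1000*, -1010*, -1100*, -1110*, -1111*, 0-010*, 0-100*, 0-101*, 0-110*, 0-111*, 00-01*, 00-10*, 00-11*, 000-1*, 0001-*, 001-0*, 001-1*, 0010-*, 0011-*, 01-00*, 01-10*, 010-0*, 011-0*, 011-1*, 0110-*, 0111-*, 1-000, 1-011, 1-110*, 11-00*, 11-10*, 11-11*, 110-0*, 110-1*, 1100-*, 1101-*, 111-0*, 1111-*
[col 2] --110, -1-00*, -1-10*, -10-0*, -11-0*, -111-, 0--10, 0-1-0*, 0-1-1*, 0-10-*, 0-11-*, 00--1, 00-1-, 001--*, 01--0*, 011--*, 11--0*, 11-1-, 110--
[col 3] -1--0, 0-1--
Prime implicants: --110, -0011, -0101, -1--0, -111-, 0--10, 0-1--, 00--1, 00-1-, 1-000, 1-011, 11-1-, 110--
PI chart (minterm → PIs covering it):
  1 | 00--1  (sole → essential)
  2 | 0--10,00-1-
  3 | -0011,00--1,00-1-
  4 | 0-1--  (sole → essential)
  5 | -0101,0-1--,00--1
  6 | --110,0--10,0-1--,00-1-
  7 | 0-1--,00--1,00-1-
  8 | -1--0  (sole → essential)
  10 | -1--0,0--10
  12 | -1--0,0-1--
  14 | --110,-1--0,-111-,0--10,0-1--
  15 | -111-,0-1--
  16 | 1-000  (sole → essential)
  19 | -0011,1-011
  21 | -0101  (sole → essential)
  22 | --110  (sole → essential)
  24 | -1--0,1-000,110--
  25 | 110--  (sole → essential)
  26 | -1--0,11-1-,110--
  27 | 1-011,11-1-,110--
  28 | -1--0  (sole → essential)
  30 | --110,-1--0,-111-,11-1-
  31 | -111-,11-1-
Essential prime implicants: --110, -0101, -1--0, 0-1--, 00--1, 1-000, 110--
Petrick residual → -0011, -111-, 0--10
Minimum SOP uses 10 PIs: cde' + b'c'de + b'cd'e + be' + bcd + a'de' + a'c + a'b'e + ac'd'e' + abc'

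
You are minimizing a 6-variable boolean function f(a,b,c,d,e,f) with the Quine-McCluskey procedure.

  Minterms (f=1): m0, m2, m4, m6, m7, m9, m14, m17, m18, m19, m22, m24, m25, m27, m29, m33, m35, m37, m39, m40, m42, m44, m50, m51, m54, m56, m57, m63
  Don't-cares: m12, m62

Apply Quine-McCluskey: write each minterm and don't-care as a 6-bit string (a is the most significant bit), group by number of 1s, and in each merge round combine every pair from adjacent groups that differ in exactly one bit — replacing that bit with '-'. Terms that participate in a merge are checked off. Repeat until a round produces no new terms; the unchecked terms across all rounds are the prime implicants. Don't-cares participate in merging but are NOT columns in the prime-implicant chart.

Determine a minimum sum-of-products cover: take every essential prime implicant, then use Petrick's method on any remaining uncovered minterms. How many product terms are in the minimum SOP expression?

13

[col 0] 000000*, 000010*, 000100*, 000110*, 000111*, 001001*, 001100*, 001110*, 010001*, 010010*, 010011*, 010110*, 011000*, 011001*, 011011*, 011101*, 100001*, 100011*, 100101*, 100111*, 101000*, 101010*, 101100*, 110010*, 110011*, 110110*, 111000*, 111001*, 111110*, 111111*
[col 1] -00111, -01100, -10010*, -10011*, -10110*, -11000*, -11001*, 0-0010*, 0-0110*, 0-1001, 00-100*, 00-110*, 000-00*, 000-10*, 0000-0*, 0001-0*, 00011-, 0011-0*, 01-001*, 01-011*, 010-10*, 0100-1*, 01001-*, 011-01, 0110-1*, 01100-*, 1-0011, 1-1000, 100-01*, 100-11*, 1000-1*, 1001-1*, 101-00, 1010-0, 11-110, 110-10*, 11001-*, 11100-*, 11111-
[col 2] -10-10, -1001-, -1100-, 0-0-10, 00-1-0, 000--0, 01-0-1, 100--1
Prime implicants: -00111, -01100, -10-10, -1001-, -1100-, 0-0-10, 0-1001, 00-1-0, 000--0, 00011-, 01-0-1, 011-01, 1-0011, 1-1000, 100--1, 101-00, 1010-0, 11-110, 11111-
PI chart (minterm → PIs covering it):
  0 | 000--0  (sole → essential)
  2 | 0-0-10,000--0
  4 | 00-1-0,000--0
  6 | 0-0-10,00-1-0,000--0,00011-
  7 | -00111,00011-
  9 | 0-1001  (sole → essential)
  14 | 00-1-0  (sole → essential)
  17 | 01-0-1  (sole → essential)
  18 | -10-10,-1001-,0-0-10
  19 | -1001-,01-0-1
  22 | -10-10,0-0-10
  24 | -1100-  (sole → essential)
  25 | -1100-,0-1001,01-0-1,011-01
  27 | 01-0-1  (sole → essential)
  29 | 011-01  (sole → essential)
  33 | 100--1  (sole → essential)
  35 | 1-0011,100--1
  37 | 100--1  (sole → essential)
  39 | -00111,100--1
  40 | 1-1000,101-00,1010-0
  42 | 1010-0  (sole → essential)
  44 | -01100,101-00
  50 | -10-10,-1001-
  51 | -1001-,1-0011
  54 | -10-10,11-110
  56 | -1100-,1-1000
  57 | -1100-  (sole → essential)
  63 | 11111-  (sole → essential)
Essential prime implicants: -1100-, 0-1001, 00-1-0, 000--0, 01-0-1, 011-01, 100--1, 1010-0, 11111-
Petrick residual → -00111, -01100, -10-10, -1001-
Minimum SOP uses 13 PIs: b'c'def + b'cde'f' + bc'ef' + bc'd'e + bcd'e' + a'cd'e'f + a'b'df' + a'b'c'f' + a'bd'f + a'bce'f + ab'c'f + ab'cd'f' + abcde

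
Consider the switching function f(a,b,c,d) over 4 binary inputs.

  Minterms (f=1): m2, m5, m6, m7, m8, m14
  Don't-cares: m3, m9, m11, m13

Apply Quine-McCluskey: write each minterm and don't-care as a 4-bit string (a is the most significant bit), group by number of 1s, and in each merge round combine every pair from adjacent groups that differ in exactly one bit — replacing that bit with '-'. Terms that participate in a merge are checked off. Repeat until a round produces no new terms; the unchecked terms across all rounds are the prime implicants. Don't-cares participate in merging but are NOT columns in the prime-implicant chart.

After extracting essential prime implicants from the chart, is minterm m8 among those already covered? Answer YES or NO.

size-2^0 implicants → 0010(✓)  0011(✓)  0101(✓)  0110(✓)  0111(✓)  1000(✓)  1001(✓)  1011(✓)  1101(✓)  1110(✓)
size-2^1 implicants → -011  -101  -110  0-10(✓)  0-11(✓)  001-(✓)  01-1  011-(✓)  1-01  10-1  100-
size-2^2 implicants → 0-1-
Unchecked terms (primes): -011, -101, -110, 0-1-, 01-1, 1-01, 10-1, 100-
Minterm coverage:
  m2 ⊆ 0-1- [E]
  m5 ⊆ -101,01-1
  m6 ⊆ -110,0-1-
  m7 ⊆ 0-1-,01-1
  m8 ⊆ 100- [E]
  m14 ⊆ -110 [E]
E = {-110, 0-1-, 100-}

YES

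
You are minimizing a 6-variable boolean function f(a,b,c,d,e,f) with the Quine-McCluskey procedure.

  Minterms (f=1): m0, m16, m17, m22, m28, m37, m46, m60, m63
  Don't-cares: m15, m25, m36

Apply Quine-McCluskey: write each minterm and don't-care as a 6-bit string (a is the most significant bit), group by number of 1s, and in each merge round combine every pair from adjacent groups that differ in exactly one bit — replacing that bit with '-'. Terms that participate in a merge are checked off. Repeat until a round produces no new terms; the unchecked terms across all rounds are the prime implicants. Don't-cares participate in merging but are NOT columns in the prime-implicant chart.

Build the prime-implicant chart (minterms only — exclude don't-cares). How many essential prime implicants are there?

6

Round 0: 000000✓ 001111 010000✓ 010001✓ 010110 011001✓ 011100✓ 100100✓ 100101✓ 101110 111100✓ 111111
Round 1: -11100 0-0000 01-001 01000- 10010-
PIs = {-11100, 0-0000, 001111, 01-001, 01000-, 010110, 10010-, 101110, 111111}
Coverage chart:
  m0: 0-0000 ←essential
  m16: 0-0000,01000-
  m17: 01-001,01000-
  m22: 010110 ←essential
  m28: -11100 ←essential
  m37: 10010- ←essential
  m46: 101110 ←essential
  m60: -11100 ←essential
  m63: 111111 ←essential
Essential: -11100, 0-0000, 010110, 10010-, 101110, 111111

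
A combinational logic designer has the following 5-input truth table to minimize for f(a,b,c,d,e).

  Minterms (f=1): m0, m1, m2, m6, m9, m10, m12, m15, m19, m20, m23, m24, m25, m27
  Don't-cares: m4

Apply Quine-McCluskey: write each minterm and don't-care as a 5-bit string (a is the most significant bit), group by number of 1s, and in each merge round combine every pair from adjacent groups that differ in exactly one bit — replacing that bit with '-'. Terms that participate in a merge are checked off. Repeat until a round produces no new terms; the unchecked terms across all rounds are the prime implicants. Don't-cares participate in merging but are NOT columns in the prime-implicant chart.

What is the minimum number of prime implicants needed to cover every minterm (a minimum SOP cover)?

size-2^0 implicants → 00000(✓)  00001(✓)  00010(✓)  00100(✓)  00110(✓)  01001(✓)  01010(✓)  01100(✓)  01111  10011(✓)  10100(✓)  10111(✓)  11000(✓)  11001(✓)  11011(✓)
size-2^1 implicants → -0100  -1001  0-001  0-010  0-100  00-00(✓)  00-10(✓)  000-0(✓)  0000-  001-0(✓)  1-011  10-11  110-1  1100-
size-2^2 implicants → 00--0
Unchecked terms (primes): -0100, -1001, 0-001, 0-010, 0-100, 00--0, 0000-, 01111, 1-011, 10-11, 110-1, 1100-
Minterm coverage:
  m0 ⊆ 00--0,0000-
  m1 ⊆ 0-001,0000-
  m2 ⊆ 0-010,00--0
  m6 ⊆ 00--0 [E]
  m9 ⊆ -1001,0-001
  m10 ⊆ 0-010 [E]
  m12 ⊆ 0-100 [E]
  m15 ⊆ 01111 [E]
  m19 ⊆ 1-011,10-11
  m20 ⊆ -0100 [E]
  m23 ⊆ 10-11 [E]
  m24 ⊆ 1100- [E]
  m25 ⊆ -1001,110-1,1100-
  m27 ⊆ 1-011,110-1
E = {-0100, 0-010, 0-100, 00--0, 01111, 10-11, 1100-}
Petrick residual → 0-001, 1-011
Cover = b'cd'e' + a'c'd'e + a'c'de' + a'cd'e' + a'b'e' + a'bcde + ac'de + ab'de + abc'd'  |cover|=9

9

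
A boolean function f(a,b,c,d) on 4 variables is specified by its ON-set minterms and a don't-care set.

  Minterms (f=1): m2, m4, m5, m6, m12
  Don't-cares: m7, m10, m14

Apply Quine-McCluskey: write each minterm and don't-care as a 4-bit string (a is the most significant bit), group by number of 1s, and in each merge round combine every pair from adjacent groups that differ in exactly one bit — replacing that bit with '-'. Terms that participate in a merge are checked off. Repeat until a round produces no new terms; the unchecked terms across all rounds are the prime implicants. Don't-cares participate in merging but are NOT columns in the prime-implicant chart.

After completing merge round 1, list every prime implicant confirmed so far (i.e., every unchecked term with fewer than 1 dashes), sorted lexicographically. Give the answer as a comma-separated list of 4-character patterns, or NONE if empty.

[col 0] 0010*, 0100*, 0101*, 0110*, 0111*, 1010*, 1100*, 1110*
[col 1] -010*, -100*, -110*, 0-10*, 01-0*, 01-1*, 010-*, 011-*, 1-10*, 11-0*
[col 2] --10, -1-0, 01--
Prime implicants: --10, -1-0, 01--

NONE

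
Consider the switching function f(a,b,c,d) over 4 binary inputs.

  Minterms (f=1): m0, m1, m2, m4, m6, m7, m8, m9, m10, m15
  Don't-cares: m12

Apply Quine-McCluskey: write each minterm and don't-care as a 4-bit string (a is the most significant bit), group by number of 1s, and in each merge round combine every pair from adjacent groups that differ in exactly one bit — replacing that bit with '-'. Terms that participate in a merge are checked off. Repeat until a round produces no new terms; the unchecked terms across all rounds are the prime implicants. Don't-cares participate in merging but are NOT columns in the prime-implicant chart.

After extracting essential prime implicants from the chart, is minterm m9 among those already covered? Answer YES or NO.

[col 0] 0000*, 0001*, 0010*, 0100*, 0110*, 0111*, 1000*, 1001*, 1010*, 1100*, 1111*
[col 1] -000*, -001*, -010*, -100*, -111, 0-00*, 0-10*, 00-0*, 000-*, 01-0*, 011-, 1-00*, 10-0*, 100-*
[col 2] --00, -0-0, -00-, 0--0
Prime implicants: --00, -0-0, -00-, -111, 0--0, 011-
PI chart (minterm → PIs covering it):
  0 | --00,-0-0,-00-,0--0
  1 | -00-  (sole → essential)
  2 | -0-0,0--0
  4 | --00,0--0
  6 | 0--0,011-
  7 | -111,011-
  8 | --00,-0-0,-00-
  9 | -00-  (sole → essential)
  10 | -0-0  (sole → essential)
  15 | -111  (sole → essential)
Essential prime implicants: -0-0, -00-, -111

YES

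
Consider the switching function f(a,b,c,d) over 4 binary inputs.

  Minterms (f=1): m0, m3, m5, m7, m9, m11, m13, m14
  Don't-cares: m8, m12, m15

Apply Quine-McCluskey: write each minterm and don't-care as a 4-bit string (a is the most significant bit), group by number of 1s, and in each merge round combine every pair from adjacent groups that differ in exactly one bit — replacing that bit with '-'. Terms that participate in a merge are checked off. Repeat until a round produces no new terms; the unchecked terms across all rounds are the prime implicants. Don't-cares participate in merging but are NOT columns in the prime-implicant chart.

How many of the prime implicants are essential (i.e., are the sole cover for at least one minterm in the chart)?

Round 0: 0000✓ 0011✓ 0101✓ 0111✓ 1000✓ 1001✓ 1011✓ 1100✓ 1101✓ 1110✓ 1111✓
Round 1: -000 -011✓ -101✓ -111✓ 0-11✓ 01-1✓ 1-00✓ 1-01✓ 1-11✓ 10-1✓ 100-✓ 11-0✓ 11-1✓ 110-✓ 111-✓
Round 2: --11 -1-1 1--1 1-0- 11--
PIs = {--11, -000, -1-1, 1--1, 1-0-, 11--}
Coverage chart:
  m0: -000 ←essential
  m3: --11 ←essential
  m5: -1-1 ←essential
  m7: --11,-1-1
  m9: 1--1,1-0-
  m11: --11,1--1
  m13: -1-1,1--1,1-0-,11--
  m14: 11-- ←essential
Essential: --11, -000, -1-1, 11--

4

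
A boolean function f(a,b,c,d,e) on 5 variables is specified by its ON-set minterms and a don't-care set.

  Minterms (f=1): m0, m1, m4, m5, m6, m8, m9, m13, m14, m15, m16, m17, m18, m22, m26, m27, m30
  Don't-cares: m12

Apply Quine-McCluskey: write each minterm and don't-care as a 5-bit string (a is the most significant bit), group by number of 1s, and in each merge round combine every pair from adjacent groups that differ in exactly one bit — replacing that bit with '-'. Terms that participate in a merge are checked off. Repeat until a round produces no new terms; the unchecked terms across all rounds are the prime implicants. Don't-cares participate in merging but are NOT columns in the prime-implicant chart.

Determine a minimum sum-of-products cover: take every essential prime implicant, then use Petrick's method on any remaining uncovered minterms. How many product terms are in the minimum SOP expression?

6

size-2^0 implicants → 00000(✓)  00001(✓)  00100(✓)  00101(✓)  00110(✓)  01000(✓)  01001(✓)  01100(✓)  01101(✓)  01110(✓)  01111(✓)  10000(✓)  10001(✓)  10010(✓)  10110(✓)  11010(✓)  11011(✓)  11110(✓)
size-2^1 implicants → -0000(✓)  -0001(✓)  -0110(✓)  -1110(✓)  0-000(✓)  0-001(✓)  0-100(✓)  0-101(✓)  0-110(✓)  00-00(✓)  00-01(✓)  0000-(✓)  001-0(✓)  0010-(✓)  01-00(✓)  01-01(✓)  0100-(✓)  011-0(✓)  011-1(✓)  0110-(✓)  0111-(✓)  1-010(✓)  1-110(✓)  10-10(✓)  100-0  1000-(✓)  11-10(✓)  1101-
size-2^2 implicants → --110  -000-  0--00(✓)  0--01(✓)  0-00-(✓)  0-1-0  0-10-(✓)  00-0-(✓)  01-0-(✓)  011--  1--10
size-2^3 implicants → 0--0-
Unchecked terms (primes): --110, -000-, 0--0-, 0-1-0, 011--, 1--10, 100-0, 1101-
Minterm coverage:
  m0 ⊆ -000-,0--0-
  m1 ⊆ -000-,0--0-
  m4 ⊆ 0--0-,0-1-0
  m5 ⊆ 0--0- [E]
  m6 ⊆ --110,0-1-0
  m8 ⊆ 0--0- [E]
  m9 ⊆ 0--0- [E]
  m13 ⊆ 0--0-,011--
  m14 ⊆ --110,0-1-0,011--
  m15 ⊆ 011-- [E]
  m16 ⊆ -000-,100-0
  m17 ⊆ -000- [E]
  m18 ⊆ 1--10,100-0
  m22 ⊆ --110,1--10
  m26 ⊆ 1--10,1101-
  m27 ⊆ 1101- [E]
  m30 ⊆ --110,1--10
E = {-000-, 0--0-, 011--, 1101-}
Petrick residual → --110, 1--10
Cover = cde' + b'c'd' + a'd' + a'bc + ade' + abc'd  |cover|=6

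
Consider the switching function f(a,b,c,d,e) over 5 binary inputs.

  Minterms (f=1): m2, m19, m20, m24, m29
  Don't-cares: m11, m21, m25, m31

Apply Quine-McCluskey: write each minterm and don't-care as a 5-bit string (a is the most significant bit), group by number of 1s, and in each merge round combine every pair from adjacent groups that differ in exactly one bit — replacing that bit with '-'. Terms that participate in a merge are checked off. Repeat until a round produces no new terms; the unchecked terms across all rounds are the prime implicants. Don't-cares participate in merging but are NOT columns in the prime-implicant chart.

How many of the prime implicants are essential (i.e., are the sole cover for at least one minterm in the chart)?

size-2^0 implicants → 00010  01011  10011  10100(✓)  10101(✓)  11000(✓)  11001(✓)  11101(✓)  11111(✓)
size-2^1 implicants → 1-101  1010-  11-01  1100-  111-1
Unchecked terms (primes): 00010, 01011, 1-101, 10011, 1010-, 11-01, 1100-, 111-1
Minterm coverage:
  m2 ⊆ 00010 [E]
  m19 ⊆ 10011 [E]
  m20 ⊆ 1010- [E]
  m24 ⊆ 1100- [E]
  m29 ⊆ 1-101,11-01,111-1
E = {00010, 10011, 1010-, 1100-}

4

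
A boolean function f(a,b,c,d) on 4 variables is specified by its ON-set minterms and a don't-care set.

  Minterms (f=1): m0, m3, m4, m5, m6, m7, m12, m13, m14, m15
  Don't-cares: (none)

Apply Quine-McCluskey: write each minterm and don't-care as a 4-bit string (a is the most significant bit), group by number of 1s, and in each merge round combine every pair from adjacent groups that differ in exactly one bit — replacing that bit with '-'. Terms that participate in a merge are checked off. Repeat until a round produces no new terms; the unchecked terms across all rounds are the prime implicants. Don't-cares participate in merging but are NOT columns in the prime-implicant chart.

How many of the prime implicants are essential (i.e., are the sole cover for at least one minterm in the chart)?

Round 0: 0000✓ 0011✓ 0100✓ 0101✓ 0110✓ 0111✓ 1100✓ 1101✓ 1110✓ 1111✓
Round 1: -100✓ -101✓ -110✓ -111✓ 0-00 0-11 01-0✓ 01-1✓ 010-✓ 011-✓ 11-0✓ 11-1✓ 110-✓ 111-✓
Round 2: -1-0✓ -1-1✓ -10-✓ -11-✓ 01--✓ 11--✓
Round 3: -1--
PIs = {-1--, 0-00, 0-11}
Coverage chart:
  m0: 0-00 ←essential
  m3: 0-11 ←essential
  m4: -1--,0-00
  m5: -1-- ←essential
  m6: -1-- ←essential
  m7: -1--,0-11
  m12: -1-- ←essential
  m13: -1-- ←essential
  m14: -1-- ←essential
  m15: -1-- ←essential
Essential: -1--, 0-00, 0-11

3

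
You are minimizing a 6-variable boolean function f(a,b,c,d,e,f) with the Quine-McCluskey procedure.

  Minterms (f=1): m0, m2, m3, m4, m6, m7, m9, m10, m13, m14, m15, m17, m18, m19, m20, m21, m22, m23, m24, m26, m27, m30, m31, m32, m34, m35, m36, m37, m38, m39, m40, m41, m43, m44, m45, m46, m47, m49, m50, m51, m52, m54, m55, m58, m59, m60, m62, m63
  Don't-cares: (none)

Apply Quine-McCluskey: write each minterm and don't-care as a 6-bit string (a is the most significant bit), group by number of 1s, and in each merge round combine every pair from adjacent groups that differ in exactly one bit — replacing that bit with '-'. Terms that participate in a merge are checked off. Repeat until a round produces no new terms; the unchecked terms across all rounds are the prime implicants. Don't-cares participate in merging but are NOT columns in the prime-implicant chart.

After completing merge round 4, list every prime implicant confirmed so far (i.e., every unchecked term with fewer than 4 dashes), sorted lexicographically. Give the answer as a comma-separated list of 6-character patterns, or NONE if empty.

[col 0] 000000*, 000010*, 000011*, 000100*, 000110*, 000111*, 001001*, 001010*, 001101*, 001110*, 001111*, 010001*, 010010*, 010011*, 010100*, 010101*, 010110*, 010111*, 011000*, 011010*, 011011*, 011110*, 011111*, 100000*, 100010*, 100011*, 100100*, 100101*, 100110*, 100111*, 101000*, 101001*, 101011*, 101100*, 101101*, 101110*, 101111*, 110001*, 110010*, 110011*, 110100*, 110110*, 110111*, 111010*, 111011*, 111100*, 111110*, 111111*
[col 1] -00000*, -00010*, -00011*, -00100*, -00110*, -00111*, -01001*, -01101*, -01110*, -01111*, -10001*, -10010*, -10011*, -10100*, -10110*, -10111*, -11010*, -11011*, -11110*, -11111*, 0-0010*, 0-0011*, 0-0100*, 0-0110*, 0-0111*, 0-1010*, 0-1110*, 0-1111*, 00-010*, 00-110*, 00-111*, 000-00*, 000-10*, 000-11*, 0000-0*, 00001-*, 0001-0*, 00011-*, 001-01*, 001-10*, 0011-1*, 00111-*, 01-010*, 01-011*, 01-110*, 01-111*, 010-01*, 010-10*, 010-11*, 0100-1*, 01001-*, 0101-0*, 0101-1*, 01010-*, 01011-*, 011-10*, 011-11*, 0110-0, 01101-*, 01111-*, 1-0010*, 1-0011*, 1-0100*, 1-0110*, 1-0111*, 1-1011*, 1-1100*, 1-1110*, 1-1111*, 10-000*, 10-011*, 10-100*, 10-101*, 10-110*, 10-111*, 100-00*, 100-10*, 100-11*, 1000-0*, 10001-*, 1001-0*, 1001-1*, 10010-*, 10011-*, 101-00*, 101-01*, 101-11*, 1010-1*, 10100-*, 1011-0*, 1011-1*, 10110-*, 10111-*, 11-010*, 11-011*, 11-100*, 11-110*, 11-111*, 110-10*, 110-11*, 1100-1*, 11001-*, 1101-0*, 11011-*, 111-10*, 111-11*, 11101-*, 1111-0*, 11111-*
[col 2] --0010*, --0011*, --0100*, --0110*, --0111*, --1110*, --1111*, -0-110*, -0-111*, -00-00*, -00-10*, -00-11*, -000-0*, -0001-*, -001-0*, -0011-*, -01-01, -011-1, -0111-*, -1-010*, -1-011*, -1-110*, -1-111*, -10-10*, -10-11*, -100-1, -1001-*, -101-0*, -1011-*, -11-10*, -11-11*, -1101-*, -1111-*, 0--010*, 0--110*, 0--111*, 0-0-10*, 0-0-11*, 0-001-*, 0-01-0*, 0-011-*, 0-1-10*, 0-111-*, 00--10*, 00-11-*, 000--0*, 000-1-*, 01--10*, 01--11*, 01-01-*, 01-11-*, 010--1, 010-1-*, 0101--, 011-1-*, 1--011*, 1--100*, 1--110*, 1--111*, 1-0-10*, 1-0-11*, 1-001-*, 1-01-0*, 1-011-*, 1-1-11*, 1-11-0*, 1-111-*, 10--00, 10--11*, 10-1-0*, 10-1-1*, 10-10-*, 10-11-*, 100--0*, 100-1-*, 1001--*, 101--1, 101-0-, 1011--*, 11--10*, 11--11*, 11-01-*, 11-1-0*, 11-11-*, 110-1-*, 111-1-*
[col 3] ---110*, ---111*, --0-10*, --0-11*, --001-*, --01-0, --011-*, --111-*, -0-11-*, -00--0, -00-1-*, -1--10*, -1--11*, -1-01-*, -1-11-*, -10-1-*, -11-1-*, 0---10, 0--11-*, 0-0-1-*, 01--1-*, 1---11, 1--1-0, 1--11-*, 1-0-1-*, 10-1--, 11--1-*
[col 4] ---11-, --0-1-, -1--1-
Prime implicants: ---11-, --0-1-, --01-0, -00--0, -01-01, -011-1, -1--1-, -100-1, 0---10, 010--1, 0101--, 0110-0, 1---11, 1--1-0, 10--00, 10-1--, 101--1, 101-0-

--01-0, -00--0, -01-01, -011-1, -100-1, 0---10, 010--1, 0101--, 0110-0, 1---11, 1--1-0, 10--00, 10-1--, 101--1, 101-0-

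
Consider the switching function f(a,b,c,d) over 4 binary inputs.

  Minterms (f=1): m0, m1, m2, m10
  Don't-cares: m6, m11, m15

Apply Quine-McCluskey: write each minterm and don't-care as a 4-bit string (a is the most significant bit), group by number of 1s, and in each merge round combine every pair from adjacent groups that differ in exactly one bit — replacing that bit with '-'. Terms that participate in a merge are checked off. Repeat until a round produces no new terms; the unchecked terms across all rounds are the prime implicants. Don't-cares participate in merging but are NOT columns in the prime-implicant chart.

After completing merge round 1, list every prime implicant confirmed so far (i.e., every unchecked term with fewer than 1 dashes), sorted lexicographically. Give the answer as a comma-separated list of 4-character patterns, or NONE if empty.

size-2^0 implicants → 0000(✓)  0001(✓)  0010(✓)  0110(✓)  1010(✓)  1011(✓)  1111(✓)
size-2^1 implicants → -010  0-10  00-0  000-  1-11  101-
Unchecked terms (primes): -010, 0-10, 00-0, 000-, 1-11, 101-

NONE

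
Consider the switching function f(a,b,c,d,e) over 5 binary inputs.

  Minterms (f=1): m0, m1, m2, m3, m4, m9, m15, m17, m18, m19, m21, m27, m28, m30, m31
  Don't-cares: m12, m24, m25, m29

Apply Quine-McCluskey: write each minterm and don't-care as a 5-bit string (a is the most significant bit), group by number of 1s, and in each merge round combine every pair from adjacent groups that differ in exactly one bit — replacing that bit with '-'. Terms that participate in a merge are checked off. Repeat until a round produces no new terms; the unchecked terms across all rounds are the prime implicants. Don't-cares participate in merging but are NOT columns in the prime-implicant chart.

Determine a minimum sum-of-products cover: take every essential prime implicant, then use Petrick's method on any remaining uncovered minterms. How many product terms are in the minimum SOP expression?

7

[col 0] 00000*, 00001*, 00010*, 00011*, 00100*, 01001*, 01100*, 01111*, 10001*, 10010*, 10011*, 10101*, 11000*, 11001*, 11011*, 11100*, 11101*, 11110*, 11111*
[col 1] -0001*, -0010*, -0011*, -1001*, -1100, -1111, 0-001*, 0-100, 00-00, 000-0*, 000-1*, 0000-*, 0001-*, 1-001*, 1-011*, 1-101*, 10-01*, 100-1*, 1001-*, 11-00*, 11-01*, 11-11*, 110-1*, 1100-*, 111-0*, 111-1*, 1110-*, 1111-*
[col 2] --001, -00-1, -001-, 000--, 1--01, 1-0-1, 11--1, 11-0-, 111--
Prime implicants: --001, -00-1, -001-, -1100, -1111, 0-100, 00-00, 000--, 1--01, 1-0-1, 11--1, 11-0-, 111--
PI chart (minterm → PIs covering it):
  0 | 00-00,000--
  1 | --001,-00-1,000--
  2 | -001-,000--
  3 | -00-1,-001-,000--
  4 | 0-100,00-00
  9 | --001  (sole → essential)
  15 | -1111  (sole → essential)
  17 | --001,-00-1,1--01,1-0-1
  18 | -001-  (sole → essential)
  19 | -00-1,-001-,1-0-1
  21 | 1--01  (sole → essential)
  27 | 1-0-1,11--1
  28 | -1100,11-0-,111--
  30 | 111--  (sole → essential)
  31 | -1111,11--1,111--
Essential prime implicants: --001, -001-, -1111, 1--01, 111--
Petrick residual → 00-00, 1-0-1
Minimum SOP uses 7 PIs: c'd'e + b'c'd + bcde + a'b'd'e' + ad'e + ac'e + abc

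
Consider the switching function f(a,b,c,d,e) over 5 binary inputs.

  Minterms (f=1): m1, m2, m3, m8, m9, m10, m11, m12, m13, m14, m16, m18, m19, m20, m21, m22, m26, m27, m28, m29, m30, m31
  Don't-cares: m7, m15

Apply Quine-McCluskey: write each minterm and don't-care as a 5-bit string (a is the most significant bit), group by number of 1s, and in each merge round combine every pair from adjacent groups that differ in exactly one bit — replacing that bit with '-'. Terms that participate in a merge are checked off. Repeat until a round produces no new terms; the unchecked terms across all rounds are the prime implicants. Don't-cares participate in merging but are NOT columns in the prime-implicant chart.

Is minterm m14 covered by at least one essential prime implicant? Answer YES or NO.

YES

Round 0: 00001✓ 00010✓ 00011✓ 00111✓ 01000✓ 01001✓ 01010✓ 01011✓ 01100✓ 01101✓ 01110✓ 01111✓ 10000✓ 10010✓ 10011✓ 10100✓ 10101✓ 10110✓ 11010✓ 11011✓ 11100✓ 11101✓ 11110✓ 11111✓
Round 1: -0010✓ -0011✓ -1010✓ -1011✓ -1100✓ -1101✓ -1110✓ -1111✓ 0-001✓ 0-010✓ 0-011✓ 0-111✓ 00-11✓ 000-1✓ 0001-✓ 01-00✓ 01-01✓ 01-10✓ 01-11✓ 010-0✓ 010-1✓ 0100-✓ 0101-✓ 011-0✓ 011-1✓ 0110-✓ 0111-✓ 1-010✓ 1-011✓ 1-100✓ 1-101✓ 1-110✓ 10-00✓ 10-10✓ 100-0✓ 1001-✓ 101-0✓ 1010-✓ 11-10✓ 11-11✓ 1101-✓ 111-0✓ 111-1✓ 1110-✓ 1111-✓
Round 2: --010✓ --011✓ -001-✓ -1-10✓ -1-11✓ -101-✓ -11-0✓ -11-1✓ -110-✓ -111-✓ 0--11 0-0-1 0-01-✓ 01--0✓ 01--1✓ 01-0-✓ 01-1-✓ 010--✓ 011--✓ 1--10 1-01-✓ 1-1-0 1-10- 10--0 11-1-✓ 111--✓
Round 3: --01- -1-1- -11-- 01---
PIs = {--01-, -1-1-, -11--, 0--11, 0-0-1, 01---, 1--10, 1-1-0, 1-10-, 10--0}
Coverage chart:
  m1: 0-0-1 ←essential
  m2: --01- ←essential
  m3: --01-,0--11,0-0-1
  m8: 01--- ←essential
  m9: 0-0-1,01---
  m10: --01-,-1-1-,01---
  m11: --01-,-1-1-,0--11,0-0-1,01---
  m12: -11--,01---
  m13: -11--,01---
  m14: -1-1-,-11--,01---
  m16: 10--0 ←essential
  m18: --01-,1--10,10--0
  m19: --01- ←essential
  m20: 1-1-0,1-10-,10--0
  m21: 1-10- ←essential
  m22: 1--10,1-1-0,10--0
  m26: --01-,-1-1-,1--10
  m27: --01-,-1-1-
  m28: -11--,1-1-0,1-10-
  m29: -11--,1-10-
  m30: -1-1-,-11--,1--10,1-1-0
  m31: -1-1-,-11--
Essential: --01-, 0-0-1, 01---, 1-10-, 10--0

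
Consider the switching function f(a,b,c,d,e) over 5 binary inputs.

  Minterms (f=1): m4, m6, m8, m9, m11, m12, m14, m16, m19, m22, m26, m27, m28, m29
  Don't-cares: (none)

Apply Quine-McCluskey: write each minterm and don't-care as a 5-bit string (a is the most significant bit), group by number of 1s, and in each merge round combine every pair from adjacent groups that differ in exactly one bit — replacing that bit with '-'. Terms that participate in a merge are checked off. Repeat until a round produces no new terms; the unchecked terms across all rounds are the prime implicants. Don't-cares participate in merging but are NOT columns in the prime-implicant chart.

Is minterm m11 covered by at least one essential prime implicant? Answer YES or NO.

NO

Round 0: 00100✓ 00110✓ 01000✓ 01001✓ 01011✓ 01100✓ 01110✓ 10000 10011✓ 10110✓ 11010✓ 11011✓ 11100✓ 11101✓
Round 1: -0110 -1011 -1100 0-100✓ 0-110✓ 001-0✓ 01-00 010-1 0100- 011-0✓ 1-011 1101- 1110-
Round 2: 0-1-0
PIs = {-0110, -1011, -1100, 0-1-0, 01-00, 010-1, 0100-, 1-011, 10000, 1101-, 1110-}
Coverage chart:
  m4: 0-1-0 ←essential
  m6: -0110,0-1-0
  m8: 01-00,0100-
  m9: 010-1,0100-
  m11: -1011,010-1
  m12: -1100,0-1-0,01-00
  m14: 0-1-0 ←essential
  m16: 10000 ←essential
  m19: 1-011 ←essential
  m22: -0110 ←essential
  m26: 1101- ←essential
  m27: -1011,1-011,1101-
  m28: -1100,1110-
  m29: 1110- ←essential
Essential: -0110, 0-1-0, 1-011, 10000, 1101-, 1110-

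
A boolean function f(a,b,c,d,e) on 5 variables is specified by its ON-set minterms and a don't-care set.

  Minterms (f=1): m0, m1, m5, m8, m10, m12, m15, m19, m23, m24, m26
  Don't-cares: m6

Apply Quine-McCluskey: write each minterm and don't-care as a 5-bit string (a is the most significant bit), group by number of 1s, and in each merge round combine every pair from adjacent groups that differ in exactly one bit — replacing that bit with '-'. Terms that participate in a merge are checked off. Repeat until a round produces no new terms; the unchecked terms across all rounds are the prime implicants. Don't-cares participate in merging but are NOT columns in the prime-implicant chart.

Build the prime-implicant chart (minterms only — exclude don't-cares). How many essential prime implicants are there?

[col 0] 00000*, 00001*, 00101*, 00110, 01000*, 01010*, 01100*, 01111, 10011*, 10111*, 11000*, 11010*
[col 1] -1000*, -1010*, 0-000, 00-01, 0000-, 01-00, 010-0*, 10-11, 110-0*
[col 2] -10-0
Prime implicants: -10-0, 0-000, 00-01, 0000-, 00110, 01-00, 01111, 10-11
PI chart (minterm → PIs covering it):
  0 | 0-000,0000-
  1 | 00-01,0000-
  5 | 00-01  (sole → essential)
  8 | -10-0,0-000,01-00
  10 | -10-0  (sole → essential)
  12 | 01-00  (sole → essential)
  15 | 01111  (sole → essential)
  19 | 10-11  (sole → essential)
  23 | 10-11  (sole → essential)
  24 | -10-0  (sole → essential)
  26 | -10-0  (sole → essential)
Essential prime implicants: -10-0, 00-01, 01-00, 01111, 10-11

5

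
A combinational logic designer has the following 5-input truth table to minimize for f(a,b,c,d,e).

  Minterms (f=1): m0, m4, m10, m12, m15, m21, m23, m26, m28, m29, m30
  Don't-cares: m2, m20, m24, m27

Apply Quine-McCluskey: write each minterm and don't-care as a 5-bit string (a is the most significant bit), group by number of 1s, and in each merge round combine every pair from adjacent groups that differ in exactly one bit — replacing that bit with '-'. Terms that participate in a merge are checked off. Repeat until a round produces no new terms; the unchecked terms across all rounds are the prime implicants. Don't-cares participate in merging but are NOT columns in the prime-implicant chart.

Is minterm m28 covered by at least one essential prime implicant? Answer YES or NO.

size-2^0 implicants → 00000(✓)  00010(✓)  00100(✓)  01010(✓)  01100(✓)  01111  10100(✓)  10101(✓)  10111(✓)  11000(✓)  11010(✓)  11011(✓)  11100(✓)  11101(✓)  11110(✓)
size-2^1 implicants → -0100(✓)  -1010  -1100(✓)  0-010  0-100(✓)  00-00  000-0  1-100(✓)  1-101(✓)  101-1  1010-(✓)  11-00(✓)  11-10(✓)  110-0(✓)  1101-  111-0(✓)  1110-(✓)
size-2^2 implicants → --100  1-10-  11--0
Unchecked terms (primes): --100, -1010, 0-010, 00-00, 000-0, 01111, 1-10-, 101-1, 11--0, 1101-
Minterm coverage:
  m0 ⊆ 00-00,000-0
  m4 ⊆ --100,00-00
  m10 ⊆ -1010,0-010
  m12 ⊆ --100 [E]
  m15 ⊆ 01111 [E]
  m21 ⊆ 1-10-,101-1
  m23 ⊆ 101-1 [E]
  m26 ⊆ -1010,11--0,1101-
  m28 ⊆ --100,1-10-,11--0
  m29 ⊆ 1-10- [E]
  m30 ⊆ 11--0 [E]
E = {--100, 01111, 1-10-, 101-1, 11--0}

YES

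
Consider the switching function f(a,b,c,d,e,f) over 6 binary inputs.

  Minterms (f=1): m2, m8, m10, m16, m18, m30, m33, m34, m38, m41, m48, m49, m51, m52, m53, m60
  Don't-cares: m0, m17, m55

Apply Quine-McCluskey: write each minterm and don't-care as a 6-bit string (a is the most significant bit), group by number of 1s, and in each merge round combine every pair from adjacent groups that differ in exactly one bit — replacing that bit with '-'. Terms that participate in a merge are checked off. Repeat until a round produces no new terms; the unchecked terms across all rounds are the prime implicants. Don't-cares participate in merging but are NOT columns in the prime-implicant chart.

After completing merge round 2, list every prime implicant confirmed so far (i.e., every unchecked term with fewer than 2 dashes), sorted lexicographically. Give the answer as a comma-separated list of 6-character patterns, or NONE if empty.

-00010, 011110, 1-0001, 10-001, 100-10, 11-100

[col 0] 000000*, 000010*, 001000*, 001010*, 010000*, 010001*, 010010*, 011110, 100001*, 100010*, 100110*, 101001*, 110000*, 110001*, 110011*, 110100*, 110101*, 110111*, 111100*
[col 1] -00010, -10000*, -10001*, 0-0000*, 0-0010*, 00-000*, 00-010*, 0000-0*, 0010-0*, 0100-0*, 01000-*, 1-0001, 10-001, 100-10, 11-100, 110-00*, 110-01*, 110-11*, 1100-1*, 11000-*, 1101-1*, 11010-*
[col 2] -1000-, 0-00-0, 00-0-0, 110--1, 110-0-
Prime implicants: -00010, -1000-, 0-00-0, 00-0-0, 011110, 1-0001, 10-001, 100-10, 11-100, 110--1, 110-0-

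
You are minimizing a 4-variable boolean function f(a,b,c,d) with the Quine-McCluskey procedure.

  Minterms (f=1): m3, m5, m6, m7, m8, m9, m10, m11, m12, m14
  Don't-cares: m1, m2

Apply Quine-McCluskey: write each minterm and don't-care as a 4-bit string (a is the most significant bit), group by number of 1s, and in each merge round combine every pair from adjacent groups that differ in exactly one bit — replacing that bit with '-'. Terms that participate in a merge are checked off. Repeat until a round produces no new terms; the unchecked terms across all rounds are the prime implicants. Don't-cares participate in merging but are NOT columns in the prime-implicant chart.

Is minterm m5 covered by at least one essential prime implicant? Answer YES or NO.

YES

size-2^0 implicants → 0001(✓)  0010(✓)  0011(✓)  0101(✓)  0110(✓)  0111(✓)  1000(✓)  1001(✓)  1010(✓)  1011(✓)  1100(✓)  1110(✓)
size-2^1 implicants → -001(✓)  -010(✓)  -011(✓)  -110(✓)  0-01(✓)  0-10(✓)  0-11(✓)  00-1(✓)  001-(✓)  01-1(✓)  011-(✓)  1-00(✓)  1-10(✓)  10-0(✓)  10-1(✓)  100-(✓)  101-(✓)  11-0(✓)
size-2^2 implicants → --10  -0-1  -01-  0--1  0-1-  1--0  10--
Unchecked terms (primes): --10, -0-1, -01-, 0--1, 0-1-, 1--0, 10--
Minterm coverage:
  m3 ⊆ -0-1,-01-,0--1,0-1-
  m5 ⊆ 0--1 [E]
  m6 ⊆ --10,0-1-
  m7 ⊆ 0--1,0-1-
  m8 ⊆ 1--0,10--
  m9 ⊆ -0-1,10--
  m10 ⊆ --10,-01-,1--0,10--
  m11 ⊆ -0-1,-01-,10--
  m12 ⊆ 1--0 [E]
  m14 ⊆ --10,1--0
E = {0--1, 1--0}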